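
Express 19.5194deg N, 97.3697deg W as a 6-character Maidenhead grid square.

Add 180° to longitude and 90° to latitude: 82.6303, 109.5194.
Field (20°×10°, letters A–R): 82.6303/20 → 4 → E, 109.5194/10 → 10 → K; chars EK.
Square (2°×1°, digits 0–9): 2.6303/2 → 1, 9.5194/1 → 9; chars 19.
Subsquare (5′×2.5′, letters a–x): 0.6303/0.0833333 → 7 → h, 0.5194/0.0416667 → 12 → m; chars hm.

EK19hm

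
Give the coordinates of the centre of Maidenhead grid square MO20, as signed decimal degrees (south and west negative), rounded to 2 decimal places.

Field M=12, O=14: +12·20° lon, +14·10° lat → SW at lon 60°, lat 50°.
Square 2, 0: +2·2° lon, +0·1° lat → SW at lon 64°, lat 50°.
Cell spans 2° lon × 1° lat. Centre is SW corner plus half of each.
latitude 50.50, longitude 65.00.

50.50, 65.00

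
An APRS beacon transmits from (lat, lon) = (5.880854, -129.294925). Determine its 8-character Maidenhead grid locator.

CJ55iv41

Offset from 180°W / 90°S: lon 50.70507°, lat 95.88085°.
Field: lon ⌊50.70507/20⌋ = 2 → C; lat ⌊95.88085/10⌋ = 9 → J.
Square: lon ⌊10.70507/2⌋ = 5; lat ⌊5.88085/1⌋ = 5.
Subsquare: lon ⌊0.70507/0.0833333⌋ = 8 → i; lat ⌊0.88085/0.0416667⌋ = 21 → v.
Extended square: lon ⌊0.03841/0.00833333⌋ = 4; lat ⌊0.00585/0.00416667⌋ = 1.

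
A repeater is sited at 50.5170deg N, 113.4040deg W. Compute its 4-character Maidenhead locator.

Offset from 180°W / 90°S: lon 66.60°, lat 140.52°.
Field: 66.60/20 → 3 → D, 140.52/10 → 14 → O; chars DO.
Square: 6.60/2 → 3, 0.52/1 → 0; chars 30.

DO30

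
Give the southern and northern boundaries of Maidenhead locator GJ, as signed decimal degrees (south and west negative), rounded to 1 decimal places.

Field G=6, J=9: +6·20° lon, +9·10° lat → SW at lon -60°, lat 0°.
Cell spans 20° lon × 10° lat.
south 0.0, north 10.0.

0.0, 10.0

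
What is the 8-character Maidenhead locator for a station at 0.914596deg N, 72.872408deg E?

MJ60kv49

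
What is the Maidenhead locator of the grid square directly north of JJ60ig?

JJ60ih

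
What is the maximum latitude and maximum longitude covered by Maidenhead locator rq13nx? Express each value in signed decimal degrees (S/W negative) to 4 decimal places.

Field R=17, Q=16: +17·20° lon, +16·10° lat → SW at lon 160°, lat 70°.
Square 1, 3: +1·2° lon, +3·1° lat → SW at lon 162°, lat 73°.
Subsquare n=13, x=23: +13·0.0833333° lon, +23·0.0416667° lat → SW at lon 163.083°, lat 73.9583°.
Cell spans 0.0833333° lon × 0.0416667° lat. NE corner is SW corner plus one full cell.
latitude 74.0000, longitude 163.1667.

74.0000, 163.1667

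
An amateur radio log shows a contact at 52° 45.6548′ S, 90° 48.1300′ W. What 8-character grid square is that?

Add 180° to longitude and 90° to latitude: 89.19783, 37.23909.
Field: lon ⌊89.19783/20⌋ = 4 → E; lat ⌊37.23909/10⌋ = 3 → D.
Square: lon ⌊9.19783/2⌋ = 4; lat ⌊7.23909/1⌋ = 7.
Subsquare: lon ⌊1.19783/0.0833333⌋ = 14 → o; lat ⌊0.23909/0.0416667⌋ = 5 → f.
Extended square: lon ⌊0.03117/0.00833333⌋ = 3; lat ⌊0.03075/0.00416667⌋ = 7.

ED47of37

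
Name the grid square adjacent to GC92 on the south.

Latitude square 2; −1 → 1.
The longitude characters are unchanged.

GC91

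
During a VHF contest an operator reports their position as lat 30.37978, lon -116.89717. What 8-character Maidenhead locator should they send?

DM10nj21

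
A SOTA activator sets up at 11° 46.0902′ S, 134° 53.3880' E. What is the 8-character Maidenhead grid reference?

Shift to the Maidenhead origin (180°W, 90°S): lon 314.88980, lat 78.23183.
Field (20°×10°, letters A–R): 314.88980/20 → 15 → P, 78.23183/10 → 7 → H; chars PH.
Square (2°×1°, digits 0–9): 14.88980/2 → 7, 8.23183/1 → 8; chars 78.
Subsquare (5′×2.5′, letters a–x): 0.88980/0.0833333 → 10 → k, 0.23183/0.0416667 → 5 → f; chars kf.
Extended square (30″×15″, digits 0–9): 0.05647/0.00833333 → 6, 0.02350/0.00416667 → 5; chars 65.

PH78kf65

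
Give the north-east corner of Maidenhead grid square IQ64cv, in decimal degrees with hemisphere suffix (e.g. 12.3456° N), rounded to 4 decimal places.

Field I=8, Q=16: +8·20° lon, +16·10° lat → SW at lon -20°, lat 70°.
Square 6, 4: +6·2° lon, +4·1° lat → SW at lon -8°, lat 74°.
Subsquare c=2, v=21: +2·0.0833333° lon, +21·0.0416667° lat → SW at lon -7.83333°, lat 74.875°.
Cell spans 0.0833333° lon × 0.0416667° lat. NE corner is SW corner plus one full cell.
latitude 74.9167° N, longitude 7.7500° W.

74.9167° N, 7.7500° W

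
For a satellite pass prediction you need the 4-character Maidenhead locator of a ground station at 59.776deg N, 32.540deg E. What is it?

KO69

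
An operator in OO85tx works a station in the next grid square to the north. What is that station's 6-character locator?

OO86ta

Latitude subsquare x = 23; +1 → 24, wraps to 0 = a, carry into square.
Latitude square 5; +1 → 6.
The longitude characters are unchanged.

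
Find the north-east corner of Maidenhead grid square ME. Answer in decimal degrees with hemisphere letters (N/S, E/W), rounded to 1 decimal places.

40.0° S, 80.0° E

Field M=12, E=4: +12·20° lon, +4·10° lat → SW at lon 60°, lat -50°.
Cell spans 20° lon × 10° lat. NE corner is SW corner plus one full cell.
latitude 40.0° S, longitude 80.0° E.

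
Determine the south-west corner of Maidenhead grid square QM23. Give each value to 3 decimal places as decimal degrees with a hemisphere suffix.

Field Q=16, M=12: +16·20° lon, +12·10° lat → SW at lon 140°, lat 30°.
Square 2, 3: +2·2° lon, +3·1° lat → SW at lon 144°, lat 33°.
latitude 33.000° N, longitude 144.000° E.

33.000° N, 144.000° E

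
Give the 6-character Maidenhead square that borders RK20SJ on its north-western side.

Longitude subsquare s = 18; −1 → 17 = r.
Latitude subsquare j = 9; +1 → 10 = k.

RK20rk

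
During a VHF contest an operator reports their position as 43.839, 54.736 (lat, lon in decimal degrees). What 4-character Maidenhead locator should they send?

Add 180° to longitude and 90° to latitude: 234.74, 133.84.
Field (20°×10°, letters A–R): lon ⌊234.74/20⌋ = 11 → L; lat ⌊133.84/10⌋ = 13 → N.
Square (2°×1°, digits 0–9): lon ⌊14.74/2⌋ = 7; lat ⌊3.84/1⌋ = 3.

LN73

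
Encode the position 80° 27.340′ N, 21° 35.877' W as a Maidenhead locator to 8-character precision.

HR90ek89

Add 180° to longitude and 90° to latitude: 158.40205, 170.45567.
Field: lon ⌊158.40205/20⌋ = 7 → H; lat ⌊170.45567/10⌋ = 17 → R.
Square: lon ⌊18.40205/2⌋ = 9; lat ⌊0.45567/1⌋ = 0.
Subsquare: lon ⌊0.40205/0.0833333⌋ = 4 → e; lat ⌊0.45567/0.0416667⌋ = 10 → k.
Extended square: lon ⌊0.06872/0.00833333⌋ = 8; lat ⌊0.03900/0.00416667⌋ = 9.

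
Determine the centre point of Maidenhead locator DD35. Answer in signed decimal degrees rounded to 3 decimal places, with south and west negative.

-54.500, -113.000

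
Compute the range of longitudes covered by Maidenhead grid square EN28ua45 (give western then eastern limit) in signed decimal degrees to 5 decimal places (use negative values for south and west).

Field E=4, N=13: +4·20° lon, +13·10° lat → SW at lon -100°, lat 40°.
Square 2, 8: +2·2° lon, +8·1° lat → SW at lon -96°, lat 48°.
Subsquare u=20, a=0: +20·0.0833333° lon, +0·0.0416667° lat → SW at lon -94.3333°, lat 48°.
Extended square 4, 5: +4·0.00833333° lon, +5·0.00416667° lat → SW at lon -94.3°, lat 48.0208°.
Cell spans 0.00833333° lon × 0.00416667° lat.
west -94.30000, east -94.29167.

-94.30000, -94.29167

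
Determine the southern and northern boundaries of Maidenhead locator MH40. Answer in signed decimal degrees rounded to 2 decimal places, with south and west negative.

Field M=12, H=7: +12·20° lon, +7·10° lat → SW at lon 60°, lat -20°.
Square 4, 0: +4·2° lon, +0·1° lat → SW at lon 68°, lat -20°.
Cell spans 2° lon × 1° lat.
south -20.00, north -19.00.

-20.00, -19.00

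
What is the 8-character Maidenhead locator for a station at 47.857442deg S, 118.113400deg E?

Offset from 180°W / 90°S: lon 298.11340°, lat 42.14256°.
Field (20°×10°, letters A–R): lon ⌊298.11340/20⌋ = 14 → O; lat ⌊42.14256/10⌋ = 4 → E.
Square (2°×1°, digits 0–9): lon ⌊18.11340/2⌋ = 9; lat ⌊2.14256/1⌋ = 2.
Subsquare (5′×2.5′, letters a–x): lon ⌊0.11340/0.0833333⌋ = 1 → b; lat ⌊0.14256/0.0416667⌋ = 3 → d.
Extended square (30″×15″, digits 0–9): lon ⌊0.03007/0.00833333⌋ = 3; lat ⌊0.01756/0.00416667⌋ = 4.

OE92bd34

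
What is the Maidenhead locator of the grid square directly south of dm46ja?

DM45jx

Latitude subsquare a = 0; −1 → -1, wraps to 23 = x, carry into square.
Latitude square 6; −1 → 5.
The longitude characters are unchanged.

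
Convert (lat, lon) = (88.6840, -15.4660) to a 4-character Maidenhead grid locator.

Shift to the Maidenhead origin (180°W, 90°S): lon 164.53, lat 178.68.
Field: lon ⌊164.53/20⌋ = 8 → I; lat ⌊178.68/10⌋ = 17 → R.
Square: lon ⌊4.53/2⌋ = 2; lat ⌊8.68/1⌋ = 8.

IR28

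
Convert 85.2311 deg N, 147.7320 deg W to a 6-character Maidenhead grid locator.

BR65df

Add 180° to longitude and 90° to latitude: 32.2680, 175.2311.
Field: 32.2680/20 → 1 → B, 175.2311/10 → 17 → R; chars BR.
Square: 12.2680/2 → 6, 5.2311/1 → 5; chars 65.
Subsquare: 0.2680/0.0833333 → 3 → d, 0.2311/0.0416667 → 5 → f; chars df.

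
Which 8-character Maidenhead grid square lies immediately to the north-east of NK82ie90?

NK82je01

Longitude extended square 9; +1 → 10, wraps to 0, carry into subsquare.
Longitude subsquare i = 8; +1 → 9 = j.
Latitude extended square 0; +1 → 1.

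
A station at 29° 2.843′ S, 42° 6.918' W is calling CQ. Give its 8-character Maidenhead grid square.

GG80ww68

Add 180° to longitude and 90° to latitude: 137.88470, 60.95262.
Field (20°×10°, letters A–R): lon ⌊137.88470/20⌋ = 6 → G; lat ⌊60.95262/10⌋ = 6 → G.
Square (2°×1°, digits 0–9): lon ⌊17.88470/2⌋ = 8; lat ⌊0.95262/1⌋ = 0.
Subsquare (5′×2.5′, letters a–x): lon ⌊1.88470/0.0833333⌋ = 22 → w; lat ⌊0.95262/0.0416667⌋ = 22 → w.
Extended square (30″×15″, digits 0–9): lon ⌊0.05137/0.00833333⌋ = 6; lat ⌊0.03595/0.00416667⌋ = 8.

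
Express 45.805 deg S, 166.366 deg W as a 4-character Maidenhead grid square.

AE64

Add 180° to longitude and 90° to latitude: 13.63, 44.20.
Field: 13.63/20 → 0 → A, 44.20/10 → 4 → E; chars AE.
Square: 13.63/2 → 6, 4.20/1 → 4; chars 64.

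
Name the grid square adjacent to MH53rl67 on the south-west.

MH53rl56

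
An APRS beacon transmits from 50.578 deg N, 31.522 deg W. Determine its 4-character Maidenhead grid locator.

HO40

Offset from 180°W / 90°S: lon 148.48°, lat 140.58°.
Field: 148.48/20 → 7 → H, 140.58/10 → 14 → O; chars HO.
Square: 8.48/2 → 4, 0.58/1 → 0; chars 40.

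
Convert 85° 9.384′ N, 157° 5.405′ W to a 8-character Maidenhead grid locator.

BR15kd97

Add 180° to longitude and 90° to latitude: 22.90992, 175.15640.
Field: lon ⌊22.90992/20⌋ = 1 → B; lat ⌊175.15640/10⌋ = 17 → R.
Square: lon ⌊2.90992/2⌋ = 1; lat ⌊5.15640/1⌋ = 5.
Subsquare: lon ⌊0.90992/0.0833333⌋ = 10 → k; lat ⌊0.15640/0.0416667⌋ = 3 → d.
Extended square: lon ⌊0.07658/0.00833333⌋ = 9; lat ⌊0.03140/0.00416667⌋ = 7.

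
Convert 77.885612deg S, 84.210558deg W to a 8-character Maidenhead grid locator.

Offset from 180°W / 90°S: lon 95.78944°, lat 12.11439°.
Field (20°×10°, letters A–R): lon ⌊95.78944/20⌋ = 4 → E; lat ⌊12.11439/10⌋ = 1 → B.
Square (2°×1°, digits 0–9): lon ⌊15.78944/2⌋ = 7; lat ⌊2.11439/1⌋ = 2.
Subsquare (5′×2.5′, letters a–x): lon ⌊1.78944/0.0833333⌋ = 21 → v; lat ⌊0.11439/0.0416667⌋ = 2 → c.
Extended square (30″×15″, digits 0–9): lon ⌊0.03944/0.00833333⌋ = 4; lat ⌊0.03105/0.00416667⌋ = 7.

EB72vc47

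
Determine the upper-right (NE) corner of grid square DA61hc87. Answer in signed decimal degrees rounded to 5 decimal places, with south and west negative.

Field D=3, A=0: +3·20° lon, +0·10° lat → SW at lon -120°, lat -90°.
Square 6, 1: +6·2° lon, +1·1° lat → SW at lon -108°, lat -89°.
Subsquare h=7, c=2: +7·0.0833333° lon, +2·0.0416667° lat → SW at lon -107.417°, lat -88.9167°.
Extended square 8, 7: +8·0.00833333° lon, +7·0.00416667° lat → SW at lon -107.35°, lat -88.8875°.
Cell spans 0.00833333° lon × 0.00416667° lat. NE corner is SW corner plus one full cell.
latitude -88.88333, longitude -107.34167.

-88.88333, -107.34167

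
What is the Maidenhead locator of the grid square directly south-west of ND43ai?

Longitude subsquare a = 0; −1 → -1, wraps to 23 = x, carry into square.
Longitude square 4; −1 → 3.
Latitude subsquare i = 8; −1 → 7 = h.

ND33xh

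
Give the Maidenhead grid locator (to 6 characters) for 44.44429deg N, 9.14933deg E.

JN44nk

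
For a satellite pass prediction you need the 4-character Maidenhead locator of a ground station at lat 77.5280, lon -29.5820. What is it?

HQ57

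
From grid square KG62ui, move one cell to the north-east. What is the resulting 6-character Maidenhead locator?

KG62vj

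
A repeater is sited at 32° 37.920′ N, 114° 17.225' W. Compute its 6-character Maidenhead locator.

Shift to the Maidenhead origin (180°W, 90°S): lon 65.7129, lat 122.6320.
Field (20°×10°, letters A–R): lon ⌊65.7129/20⌋ = 3 → D; lat ⌊122.6320/10⌋ = 12 → M.
Square (2°×1°, digits 0–9): lon ⌊5.7129/2⌋ = 2; lat ⌊2.6320/1⌋ = 2.
Subsquare (5′×2.5′, letters a–x): lon ⌊1.7129/0.0833333⌋ = 20 → u; lat ⌊0.6320/0.0416667⌋ = 15 → p.

DM22up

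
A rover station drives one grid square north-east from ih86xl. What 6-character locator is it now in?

Longitude subsquare x = 23; +1 → 24, wraps to 0 = a, carry into square.
Longitude square 8; +1 → 9.
Latitude subsquare l = 11; +1 → 12 = m.

IH96am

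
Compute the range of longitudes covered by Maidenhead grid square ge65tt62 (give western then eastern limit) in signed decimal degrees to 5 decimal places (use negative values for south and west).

-46.36667, -46.35833

Field G=6, E=4: +6·20° lon, +4·10° lat → SW at lon -60°, lat -50°.
Square 6, 5: +6·2° lon, +5·1° lat → SW at lon -48°, lat -45°.
Subsquare t=19, t=19: +19·0.0833333° lon, +19·0.0416667° lat → SW at lon -46.4167°, lat -44.2083°.
Extended square 6, 2: +6·0.00833333° lon, +2·0.00416667° lat → SW at lon -46.3667°, lat -44.2°.
Cell spans 0.00833333° lon × 0.00416667° lat.
west -46.36667, east -46.35833.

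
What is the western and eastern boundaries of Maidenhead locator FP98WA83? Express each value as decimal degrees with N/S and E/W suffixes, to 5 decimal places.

60.10000° W, 60.09167° W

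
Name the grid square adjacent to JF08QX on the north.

Latitude subsquare x = 23; +1 → 24, wraps to 0 = a, carry into square.
Latitude square 8; +1 → 9.
The longitude characters are unchanged.

JF09qa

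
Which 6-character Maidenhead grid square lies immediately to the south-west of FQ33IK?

Longitude subsquare i = 8; −1 → 7 = h.
Latitude subsquare k = 10; −1 → 9 = j.

FQ33hj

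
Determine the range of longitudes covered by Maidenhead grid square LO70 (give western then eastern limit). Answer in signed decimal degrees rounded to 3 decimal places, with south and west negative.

Field L=11, O=14: +11·20° lon, +14·10° lat → SW at lon 40°, lat 50°.
Square 7, 0: +7·2° lon, +0·1° lat → SW at lon 54°, lat 50°.
Cell spans 2° lon × 1° lat.
west 54.000, east 56.000.

54.000, 56.000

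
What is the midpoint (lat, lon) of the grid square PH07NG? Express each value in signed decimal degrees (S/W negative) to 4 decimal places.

-12.7292, 121.1250

Field P=15, H=7: +15·20° lon, +7·10° lat → SW at lon 120°, lat -20°.
Square 0, 7: +0·2° lon, +7·1° lat → SW at lon 120°, lat -13°.
Subsquare n=13, g=6: +13·0.0833333° lon, +6·0.0416667° lat → SW at lon 121.083°, lat -12.75°.
Cell spans 0.0833333° lon × 0.0416667° lat. Centre is SW corner plus half of each.
latitude -12.7292, longitude 121.1250.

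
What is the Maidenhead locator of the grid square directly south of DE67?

Latitude square 7; −1 → 6.
The longitude characters are unchanged.

DE66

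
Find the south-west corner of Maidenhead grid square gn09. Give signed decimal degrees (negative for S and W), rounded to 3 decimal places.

49.000, -60.000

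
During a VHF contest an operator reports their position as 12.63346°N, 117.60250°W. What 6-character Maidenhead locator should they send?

DK12ep

Offset from 180°W / 90°S: lon 62.3975°, lat 102.6335°.
Field: 62.3975/20 → 3 → D, 102.6335/10 → 10 → K; chars DK.
Square: 2.3975/2 → 1, 2.6335/1 → 2; chars 12.
Subsquare: 0.3975/0.0833333 → 4 → e, 0.6335/0.0416667 → 15 → p; chars ep.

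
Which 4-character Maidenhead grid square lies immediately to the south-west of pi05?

OI94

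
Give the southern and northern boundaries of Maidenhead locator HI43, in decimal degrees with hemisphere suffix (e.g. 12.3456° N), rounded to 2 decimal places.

Field H=7, I=8: +7·20° lon, +8·10° lat → SW at lon -40°, lat -10°.
Square 4, 3: +4·2° lon, +3·1° lat → SW at lon -32°, lat -7°.
Cell spans 2° lon × 1° lat.
south 7.00° S, north 6.00° S.

7.00° S, 6.00° S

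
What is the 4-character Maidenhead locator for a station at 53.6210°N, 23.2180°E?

Offset from 180°W / 90°S: lon 203.22°, lat 143.62°.
Field: 203.22/20 → 10 → K, 143.62/10 → 14 → O; chars KO.
Square: 3.22/2 → 1, 3.62/1 → 3; chars 13.

KO13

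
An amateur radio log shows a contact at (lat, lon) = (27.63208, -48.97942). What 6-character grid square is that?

GL57mp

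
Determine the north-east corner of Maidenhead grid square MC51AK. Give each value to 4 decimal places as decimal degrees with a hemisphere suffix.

Field M=12, C=2: +12·20° lon, +2·10° lat → SW at lon 60°, lat -70°.
Square 5, 1: +5·2° lon, +1·1° lat → SW at lon 70°, lat -69°.
Subsquare a=0, k=10: +0·0.0833333° lon, +10·0.0416667° lat → SW at lon 70°, lat -68.5833°.
Cell spans 0.0833333° lon × 0.0416667° lat. NE corner is SW corner plus one full cell.
latitude 68.5417° S, longitude 70.0833° E.

68.5417° S, 70.0833° E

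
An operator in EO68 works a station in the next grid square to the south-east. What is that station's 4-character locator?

Longitude square 6; +1 → 7.
Latitude square 8; −1 → 7.

EO77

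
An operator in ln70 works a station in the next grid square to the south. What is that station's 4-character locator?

LM79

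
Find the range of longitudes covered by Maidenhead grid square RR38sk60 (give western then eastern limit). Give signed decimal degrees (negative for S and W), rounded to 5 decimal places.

Field R=17, R=17: +17·20° lon, +17·10° lat → SW at lon 160°, lat 80°.
Square 3, 8: +3·2° lon, +8·1° lat → SW at lon 166°, lat 88°.
Subsquare s=18, k=10: +18·0.0833333° lon, +10·0.0416667° lat → SW at lon 167.5°, lat 88.4167°.
Extended square 6, 0: +6·0.00833333° lon, +0·0.00416667° lat → SW at lon 167.55°, lat 88.4167°.
Cell spans 0.00833333° lon × 0.00416667° lat.
west 167.55000, east 167.55833.

167.55000, 167.55833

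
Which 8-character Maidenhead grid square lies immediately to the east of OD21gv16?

OD21gv26

Longitude extended square 1; +1 → 2.
The latitude characters are unchanged.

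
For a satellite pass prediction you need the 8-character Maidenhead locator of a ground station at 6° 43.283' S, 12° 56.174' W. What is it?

II33mg76

Shift to the Maidenhead origin (180°W, 90°S): lon 167.06377, lat 83.27862.
Field: lon ⌊167.06377/20⌋ = 8 → I; lat ⌊83.27862/10⌋ = 8 → I.
Square: lon ⌊7.06377/2⌋ = 3; lat ⌊3.27862/1⌋ = 3.
Subsquare: lon ⌊1.06377/0.0833333⌋ = 12 → m; lat ⌊0.27862/0.0416667⌋ = 6 → g.
Extended square: lon ⌊0.06377/0.00833333⌋ = 7; lat ⌊0.02862/0.00416667⌋ = 6.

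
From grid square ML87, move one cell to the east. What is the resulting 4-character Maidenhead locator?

ML97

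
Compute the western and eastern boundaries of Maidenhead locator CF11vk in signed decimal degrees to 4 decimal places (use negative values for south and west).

-136.2500, -136.1667

Field C=2, F=5: +2·20° lon, +5·10° lat → SW at lon -140°, lat -40°.
Square 1, 1: +1·2° lon, +1·1° lat → SW at lon -138°, lat -39°.
Subsquare v=21, k=10: +21·0.0833333° lon, +10·0.0416667° lat → SW at lon -136.25°, lat -38.5833°.
Cell spans 0.0833333° lon × 0.0416667° lat.
west -136.2500, east -136.1667.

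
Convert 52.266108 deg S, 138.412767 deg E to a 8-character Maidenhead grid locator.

PD97er96

Offset from 180°W / 90°S: lon 318.41277°, lat 37.73389°.
Field (20°×10°, letters A–R): 318.41277/20 → 15 → P, 37.73389/10 → 3 → D; chars PD.
Square (2°×1°, digits 0–9): 18.41277/2 → 9, 7.73389/1 → 7; chars 97.
Subsquare (5′×2.5′, letters a–x): 0.41277/0.0833333 → 4 → e, 0.73389/0.0416667 → 17 → r; chars er.
Extended square (30″×15″, digits 0–9): 0.07943/0.00833333 → 9, 0.02556/0.00416667 → 6; chars 96.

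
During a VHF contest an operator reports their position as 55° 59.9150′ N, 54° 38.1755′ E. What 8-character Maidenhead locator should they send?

LO75hx69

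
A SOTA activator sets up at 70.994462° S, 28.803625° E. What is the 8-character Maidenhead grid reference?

KB49ja61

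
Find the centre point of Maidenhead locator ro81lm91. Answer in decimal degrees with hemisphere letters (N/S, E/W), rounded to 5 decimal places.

51.50625° N, 176.99583° E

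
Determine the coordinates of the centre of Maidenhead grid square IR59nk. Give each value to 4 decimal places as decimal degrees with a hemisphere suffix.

89.4375° N, 8.8750° W

Field I=8, R=17: +8·20° lon, +17·10° lat → SW at lon -20°, lat 80°.
Square 5, 9: +5·2° lon, +9·1° lat → SW at lon -10°, lat 89°.
Subsquare n=13, k=10: +13·0.0833333° lon, +10·0.0416667° lat → SW at lon -8.91667°, lat 89.4167°.
Cell spans 0.0833333° lon × 0.0416667° lat. Centre is SW corner plus half of each.
latitude 89.4375° N, longitude 8.8750° W.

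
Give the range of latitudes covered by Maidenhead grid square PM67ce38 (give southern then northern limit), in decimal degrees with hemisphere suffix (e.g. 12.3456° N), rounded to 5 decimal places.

37.20000° N, 37.20417° N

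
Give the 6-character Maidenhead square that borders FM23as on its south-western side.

Longitude subsquare a = 0; −1 → -1, wraps to 23 = x, carry into square.
Longitude square 2; −1 → 1.
Latitude subsquare s = 18; −1 → 17 = r.

FM13xr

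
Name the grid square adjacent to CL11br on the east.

Longitude subsquare b = 1; +1 → 2 = c.
The latitude characters are unchanged.

CL11cr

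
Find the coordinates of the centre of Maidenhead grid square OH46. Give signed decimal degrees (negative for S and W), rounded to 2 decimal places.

-13.50, 109.00

Field O=14, H=7: +14·20° lon, +7·10° lat → SW at lon 100°, lat -20°.
Square 4, 6: +4·2° lon, +6·1° lat → SW at lon 108°, lat -14°.
Cell spans 2° lon × 1° lat. Centre is SW corner plus half of each.
latitude -13.50, longitude 109.00.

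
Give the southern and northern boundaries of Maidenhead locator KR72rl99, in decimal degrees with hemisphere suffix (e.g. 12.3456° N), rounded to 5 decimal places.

Field K=10, R=17: +10·20° lon, +17·10° lat → SW at lon 20°, lat 80°.
Square 7, 2: +7·2° lon, +2·1° lat → SW at lon 34°, lat 82°.
Subsquare r=17, l=11: +17·0.0833333° lon, +11·0.0416667° lat → SW at lon 35.4167°, lat 82.4583°.
Extended square 9, 9: +9·0.00833333° lon, +9·0.00416667° lat → SW at lon 35.4917°, lat 82.4958°.
Cell spans 0.00833333° lon × 0.00416667° lat.
south 82.49583° N, north 82.50000° N.

82.49583° N, 82.50000° N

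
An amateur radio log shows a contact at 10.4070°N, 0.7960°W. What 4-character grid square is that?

IK90

Shift to the Maidenhead origin (180°W, 90°S): lon 179.20, lat 100.41.
Field: 179.20/20 → 8 → I, 100.41/10 → 10 → K; chars IK.
Square: 19.20/2 → 9, 0.41/1 → 0; chars 90.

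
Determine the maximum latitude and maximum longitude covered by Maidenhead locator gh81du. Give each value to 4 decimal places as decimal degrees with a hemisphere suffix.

18.1250° S, 43.6667° W

Field G=6, H=7: +6·20° lon, +7·10° lat → SW at lon -60°, lat -20°.
Square 8, 1: +8·2° lon, +1·1° lat → SW at lon -44°, lat -19°.
Subsquare d=3, u=20: +3·0.0833333° lon, +20·0.0416667° lat → SW at lon -43.75°, lat -18.1667°.
Cell spans 0.0833333° lon × 0.0416667° lat. NE corner is SW corner plus one full cell.
latitude 18.1250° S, longitude 43.6667° W.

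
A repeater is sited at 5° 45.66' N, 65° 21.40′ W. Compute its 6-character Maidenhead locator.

Offset from 180°W / 90°S: lon 114.6433°, lat 95.7610°.
Field: 114.6433/20 → 5 → F, 95.7610/10 → 9 → J; chars FJ.
Square: 14.6433/2 → 7, 5.7610/1 → 5; chars 75.
Subsquare: 0.6433/0.0833333 → 7 → h, 0.7610/0.0416667 → 18 → s; chars hs.

FJ75hs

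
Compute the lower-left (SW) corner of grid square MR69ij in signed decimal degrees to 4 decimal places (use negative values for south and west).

Field M=12, R=17: +12·20° lon, +17·10° lat → SW at lon 60°, lat 80°.
Square 6, 9: +6·2° lon, +9·1° lat → SW at lon 72°, lat 89°.
Subsquare i=8, j=9: +8·0.0833333° lon, +9·0.0416667° lat → SW at lon 72.6667°, lat 89.375°.
latitude 89.3750, longitude 72.6667.

89.3750, 72.6667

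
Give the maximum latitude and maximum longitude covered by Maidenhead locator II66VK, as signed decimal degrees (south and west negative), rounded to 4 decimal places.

-3.5417, -6.1667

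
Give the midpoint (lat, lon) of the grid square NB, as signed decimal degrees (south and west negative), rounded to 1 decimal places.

-75.0, 90.0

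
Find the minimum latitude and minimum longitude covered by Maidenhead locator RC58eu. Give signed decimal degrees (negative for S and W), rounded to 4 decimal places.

-61.1667, 170.3333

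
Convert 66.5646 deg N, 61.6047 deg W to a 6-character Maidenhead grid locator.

Offset from 180°W / 90°S: lon 118.3953°, lat 156.5646°.
Field: 118.3953/20 → 5 → F, 156.5646/10 → 15 → P; chars FP.
Square: 18.3953/2 → 9, 6.5646/1 → 6; chars 96.
Subsquare: 0.3953/0.0833333 → 4 → e, 0.5646/0.0416667 → 13 → n; chars en.

FP96en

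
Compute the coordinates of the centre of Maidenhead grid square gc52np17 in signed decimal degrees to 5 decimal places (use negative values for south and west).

-67.34375, -48.90417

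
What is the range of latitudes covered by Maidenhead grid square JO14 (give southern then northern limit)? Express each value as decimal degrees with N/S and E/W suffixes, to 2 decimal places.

54.00° N, 55.00° N

Field J=9, O=14: +9·20° lon, +14·10° lat → SW at lon 0°, lat 50°.
Square 1, 4: +1·2° lon, +4·1° lat → SW at lon 2°, lat 54°.
Cell spans 2° lon × 1° lat.
south 54.00° N, north 55.00° N.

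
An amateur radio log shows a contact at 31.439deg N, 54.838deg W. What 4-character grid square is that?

GM21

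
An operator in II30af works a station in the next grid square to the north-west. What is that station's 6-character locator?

Longitude subsquare a = 0; −1 → -1, wraps to 23 = x, carry into square.
Longitude square 3; −1 → 2.
Latitude subsquare f = 5; +1 → 6 = g.

II20xg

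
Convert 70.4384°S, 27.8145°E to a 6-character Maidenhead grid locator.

Shift to the Maidenhead origin (180°W, 90°S): lon 207.8145, lat 19.5616.
Field (20°×10°, letters A–R): lon ⌊207.8145/20⌋ = 10 → K; lat ⌊19.5616/10⌋ = 1 → B.
Square (2°×1°, digits 0–9): lon ⌊7.8145/2⌋ = 3; lat ⌊9.5616/1⌋ = 9.
Subsquare (5′×2.5′, letters a–x): lon ⌊1.8145/0.0833333⌋ = 21 → v; lat ⌊0.5616/0.0416667⌋ = 13 → n.

KB39vn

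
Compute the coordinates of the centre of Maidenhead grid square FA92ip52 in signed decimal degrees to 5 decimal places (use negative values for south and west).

Field F=5, A=0: +5·20° lon, +0·10° lat → SW at lon -80°, lat -90°.
Square 9, 2: +9·2° lon, +2·1° lat → SW at lon -62°, lat -88°.
Subsquare i=8, p=15: +8·0.0833333° lon, +15·0.0416667° lat → SW at lon -61.3333°, lat -87.375°.
Extended square 5, 2: +5·0.00833333° lon, +2·0.00416667° lat → SW at lon -61.2917°, lat -87.3667°.
Cell spans 0.00833333° lon × 0.00416667° lat. Centre is SW corner plus half of each.
latitude -87.36458, longitude -61.28750.

-87.36458, -61.28750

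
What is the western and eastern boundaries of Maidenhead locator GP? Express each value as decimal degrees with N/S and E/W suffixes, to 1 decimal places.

Field G=6, P=15: +6·20° lon, +15·10° lat → SW at lon -60°, lat 60°.
Cell spans 20° lon × 10° lat.
west 60.0° W, east 40.0° W.

60.0° W, 40.0° W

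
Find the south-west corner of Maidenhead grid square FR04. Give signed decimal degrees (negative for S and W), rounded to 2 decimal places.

84.00, -80.00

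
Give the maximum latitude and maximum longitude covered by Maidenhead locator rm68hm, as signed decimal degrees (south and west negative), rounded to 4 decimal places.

38.5417, 172.6667

Field R=17, M=12: +17·20° lon, +12·10° lat → SW at lon 160°, lat 30°.
Square 6, 8: +6·2° lon, +8·1° lat → SW at lon 172°, lat 38°.
Subsquare h=7, m=12: +7·0.0833333° lon, +12·0.0416667° lat → SW at lon 172.583°, lat 38.5°.
Cell spans 0.0833333° lon × 0.0416667° lat. NE corner is SW corner plus one full cell.
latitude 38.5417, longitude 172.6667.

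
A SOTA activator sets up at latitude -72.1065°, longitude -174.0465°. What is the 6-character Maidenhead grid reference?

Offset from 180°W / 90°S: lon 5.9535°, lat 17.8935°.
Field: 5.9535/20 → 0 → A, 17.8935/10 → 1 → B; chars AB.
Square: 5.9535/2 → 2, 7.8935/1 → 7; chars 27.
Subsquare: 1.9535/0.0833333 → 23 → x, 0.8935/0.0416667 → 21 → v; chars xv.

AB27xv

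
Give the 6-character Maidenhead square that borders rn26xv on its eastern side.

RN36av

Longitude subsquare x = 23; +1 → 24, wraps to 0 = a, carry into square.
Longitude square 2; +1 → 3.
The latitude characters are unchanged.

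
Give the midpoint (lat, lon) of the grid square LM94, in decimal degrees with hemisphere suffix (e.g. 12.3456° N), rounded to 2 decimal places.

Field L=11, M=12: +11·20° lon, +12·10° lat → SW at lon 40°, lat 30°.
Square 9, 4: +9·2° lon, +4·1° lat → SW at lon 58°, lat 34°.
Cell spans 2° lon × 1° lat. Centre is SW corner plus half of each.
latitude 34.50° N, longitude 59.00° E.

34.50° N, 59.00° E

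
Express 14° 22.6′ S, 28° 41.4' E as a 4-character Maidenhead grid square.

KH45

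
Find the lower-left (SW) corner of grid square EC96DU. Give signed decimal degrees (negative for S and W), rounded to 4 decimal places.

-63.1667, -81.7500

Field E=4, C=2: +4·20° lon, +2·10° lat → SW at lon -100°, lat -70°.
Square 9, 6: +9·2° lon, +6·1° lat → SW at lon -82°, lat -64°.
Subsquare d=3, u=20: +3·0.0833333° lon, +20·0.0416667° lat → SW at lon -81.75°, lat -63.1667°.
latitude -63.1667, longitude -81.7500.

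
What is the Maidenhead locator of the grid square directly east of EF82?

EF92

Longitude square 8; +1 → 9.
The latitude characters are unchanged.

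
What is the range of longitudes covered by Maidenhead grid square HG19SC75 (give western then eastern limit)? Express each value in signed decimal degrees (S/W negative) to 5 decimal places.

Field H=7, G=6: +7·20° lon, +6·10° lat → SW at lon -40°, lat -30°.
Square 1, 9: +1·2° lon, +9·1° lat → SW at lon -38°, lat -21°.
Subsquare s=18, c=2: +18·0.0833333° lon, +2·0.0416667° lat → SW at lon -36.5°, lat -20.9167°.
Extended square 7, 5: +7·0.00833333° lon, +5·0.00416667° lat → SW at lon -36.4417°, lat -20.8958°.
Cell spans 0.00833333° lon × 0.00416667° lat.
west -36.44167, east -36.43333.

-36.44167, -36.43333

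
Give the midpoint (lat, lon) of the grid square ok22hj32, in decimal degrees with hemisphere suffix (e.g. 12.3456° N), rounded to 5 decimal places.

12.38542° N, 104.61250° E

Field O=14, K=10: +14·20° lon, +10·10° lat → SW at lon 100°, lat 10°.
Square 2, 2: +2·2° lon, +2·1° lat → SW at lon 104°, lat 12°.
Subsquare h=7, j=9: +7·0.0833333° lon, +9·0.0416667° lat → SW at lon 104.583°, lat 12.375°.
Extended square 3, 2: +3·0.00833333° lon, +2·0.00416667° lat → SW at lon 104.608°, lat 12.3833°.
Cell spans 0.00833333° lon × 0.00416667° lat. Centre is SW corner plus half of each.
latitude 12.38542° N, longitude 104.61250° E.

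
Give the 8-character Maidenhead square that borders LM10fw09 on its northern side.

LM10fx00

Latitude extended square 9; +1 → 10, wraps to 0, carry into subsquare.
Latitude subsquare w = 22; +1 → 23 = x.
The longitude characters are unchanged.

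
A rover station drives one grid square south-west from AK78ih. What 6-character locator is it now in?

Longitude subsquare i = 8; −1 → 7 = h.
Latitude subsquare h = 7; −1 → 6 = g.

AK78hg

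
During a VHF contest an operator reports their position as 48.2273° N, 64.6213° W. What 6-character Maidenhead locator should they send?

Add 180° to longitude and 90° to latitude: 115.3787, 138.2273.
Field: lon ⌊115.3787/20⌋ = 5 → F; lat ⌊138.2273/10⌋ = 13 → N.
Square: lon ⌊15.3787/2⌋ = 7; lat ⌊8.2273/1⌋ = 8.
Subsquare: lon ⌊1.3787/0.0833333⌋ = 16 → q; lat ⌊0.2273/0.0416667⌋ = 5 → f.

FN78qf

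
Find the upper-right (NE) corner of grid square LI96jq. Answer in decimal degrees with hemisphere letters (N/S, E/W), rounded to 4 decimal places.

Field L=11, I=8: +11·20° lon, +8·10° lat → SW at lon 40°, lat -10°.
Square 9, 6: +9·2° lon, +6·1° lat → SW at lon 58°, lat -4°.
Subsquare j=9, q=16: +9·0.0833333° lon, +16·0.0416667° lat → SW at lon 58.75°, lat -3.33333°.
Cell spans 0.0833333° lon × 0.0416667° lat. NE corner is SW corner plus one full cell.
latitude 3.2917° S, longitude 58.8333° E.

3.2917° S, 58.8333° E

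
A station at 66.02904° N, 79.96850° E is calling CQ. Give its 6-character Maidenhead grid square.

Shift to the Maidenhead origin (180°W, 90°S): lon 259.9685, lat 156.0290.
Field: 259.9685/20 → 12 → M, 156.0290/10 → 15 → P; chars MP.
Square: 19.9685/2 → 9, 6.0290/1 → 6; chars 96.
Subsquare: 1.9685/0.0833333 → 23 → x, 0.0290/0.0416667 → 0 → a; chars xa.

MP96xa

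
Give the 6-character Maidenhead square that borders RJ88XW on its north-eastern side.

RJ98ax

Longitude subsquare x = 23; +1 → 24, wraps to 0 = a, carry into square.
Longitude square 8; +1 → 9.
Latitude subsquare w = 22; +1 → 23 = x.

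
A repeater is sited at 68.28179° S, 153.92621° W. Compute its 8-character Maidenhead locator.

Offset from 180°W / 90°S: lon 26.07379°, lat 21.71821°.
Field (20°×10°, letters A–R): lon ⌊26.07379/20⌋ = 1 → B; lat ⌊21.71821/10⌋ = 2 → C.
Square (2°×1°, digits 0–9): lon ⌊6.07379/2⌋ = 3; lat ⌊1.71821/1⌋ = 1.
Subsquare (5′×2.5′, letters a–x): lon ⌊0.07379/0.0833333⌋ = 0 → a; lat ⌊0.71821/0.0416667⌋ = 17 → r.
Extended square (30″×15″, digits 0–9): lon ⌊0.07379/0.00833333⌋ = 8; lat ⌊0.00988/0.00416667⌋ = 2.

BC31ar82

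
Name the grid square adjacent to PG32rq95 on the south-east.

PG32sq04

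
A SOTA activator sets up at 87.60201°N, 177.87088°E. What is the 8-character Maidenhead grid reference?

Shift to the Maidenhead origin (180°W, 90°S): lon 357.87088, lat 177.60201.
Field (20°×10°, letters A–R): 357.87088/20 → 17 → R, 177.60201/10 → 17 → R; chars RR.
Square (2°×1°, digits 0–9): 17.87088/2 → 8, 7.60201/1 → 7; chars 87.
Subsquare (5′×2.5′, letters a–x): 1.87088/0.0833333 → 22 → w, 0.60201/0.0416667 → 14 → o; chars wo.
Extended square (30″×15″, digits 0–9): 0.03755/0.00833333 → 4, 0.01868/0.00416667 → 4; chars 44.

RR87wo44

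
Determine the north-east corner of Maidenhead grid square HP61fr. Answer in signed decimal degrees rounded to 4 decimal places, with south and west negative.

61.7500, -27.5000

Field H=7, P=15: +7·20° lon, +15·10° lat → SW at lon -40°, lat 60°.
Square 6, 1: +6·2° lon, +1·1° lat → SW at lon -28°, lat 61°.
Subsquare f=5, r=17: +5·0.0833333° lon, +17·0.0416667° lat → SW at lon -27.5833°, lat 61.7083°.
Cell spans 0.0833333° lon × 0.0416667° lat. NE corner is SW corner plus one full cell.
latitude 61.7500, longitude -27.5000.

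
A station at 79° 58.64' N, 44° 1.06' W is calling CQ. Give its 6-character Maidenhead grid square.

GQ79xx

Add 180° to longitude and 90° to latitude: 135.9823, 169.9773.
Field (20°×10°, letters A–R): lon ⌊135.9823/20⌋ = 6 → G; lat ⌊169.9773/10⌋ = 16 → Q.
Square (2°×1°, digits 0–9): lon ⌊15.9823/2⌋ = 7; lat ⌊9.9773/1⌋ = 9.
Subsquare (5′×2.5′, letters a–x): lon ⌊1.9823/0.0833333⌋ = 23 → x; lat ⌊0.9773/0.0416667⌋ = 23 → x.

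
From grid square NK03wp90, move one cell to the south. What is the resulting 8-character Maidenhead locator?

NK03wo99

Latitude extended square 0; −1 → -1, wraps to 9, carry into subsquare.
Latitude subsquare p = 15; −1 → 14 = o.
The longitude characters are unchanged.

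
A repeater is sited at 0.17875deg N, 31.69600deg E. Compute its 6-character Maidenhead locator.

Add 180° to longitude and 90° to latitude: 211.6960, 90.1787.
Field (20°×10°, letters A–R): lon ⌊211.6960/20⌋ = 10 → K; lat ⌊90.1787/10⌋ = 9 → J.
Square (2°×1°, digits 0–9): lon ⌊11.6960/2⌋ = 5; lat ⌊0.1787/1⌋ = 0.
Subsquare (5′×2.5′, letters a–x): lon ⌊1.6960/0.0833333⌋ = 20 → u; lat ⌊0.1787/0.0416667⌋ = 4 → e.

KJ50ue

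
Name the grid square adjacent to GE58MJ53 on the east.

GE58mj63

Longitude extended square 5; +1 → 6.
The latitude characters are unchanged.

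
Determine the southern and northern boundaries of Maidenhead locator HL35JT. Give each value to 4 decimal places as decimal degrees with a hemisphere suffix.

Field H=7, L=11: +7·20° lon, +11·10° lat → SW at lon -40°, lat 20°.
Square 3, 5: +3·2° lon, +5·1° lat → SW at lon -34°, lat 25°.
Subsquare j=9, t=19: +9·0.0833333° lon, +19·0.0416667° lat → SW at lon -33.25°, lat 25.7917°.
Cell spans 0.0833333° lon × 0.0416667° lat.
south 25.7917° N, north 25.8333° N.

25.7917° N, 25.8333° N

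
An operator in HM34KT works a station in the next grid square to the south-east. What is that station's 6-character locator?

HM34ls

Longitude subsquare k = 10; +1 → 11 = l.
Latitude subsquare t = 19; −1 → 18 = s.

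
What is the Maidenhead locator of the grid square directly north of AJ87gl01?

AJ87gl02

Latitude extended square 1; +1 → 2.
The longitude characters are unchanged.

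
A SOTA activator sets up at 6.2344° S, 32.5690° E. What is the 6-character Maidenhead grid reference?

KI63gs

Add 180° to longitude and 90° to latitude: 212.5690, 83.7656.
Field: 212.5690/20 → 10 → K, 83.7656/10 → 8 → I; chars KI.
Square: 12.5690/2 → 6, 3.7656/1 → 3; chars 63.
Subsquare: 0.5690/0.0833333 → 6 → g, 0.7656/0.0416667 → 18 → s; chars gs.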